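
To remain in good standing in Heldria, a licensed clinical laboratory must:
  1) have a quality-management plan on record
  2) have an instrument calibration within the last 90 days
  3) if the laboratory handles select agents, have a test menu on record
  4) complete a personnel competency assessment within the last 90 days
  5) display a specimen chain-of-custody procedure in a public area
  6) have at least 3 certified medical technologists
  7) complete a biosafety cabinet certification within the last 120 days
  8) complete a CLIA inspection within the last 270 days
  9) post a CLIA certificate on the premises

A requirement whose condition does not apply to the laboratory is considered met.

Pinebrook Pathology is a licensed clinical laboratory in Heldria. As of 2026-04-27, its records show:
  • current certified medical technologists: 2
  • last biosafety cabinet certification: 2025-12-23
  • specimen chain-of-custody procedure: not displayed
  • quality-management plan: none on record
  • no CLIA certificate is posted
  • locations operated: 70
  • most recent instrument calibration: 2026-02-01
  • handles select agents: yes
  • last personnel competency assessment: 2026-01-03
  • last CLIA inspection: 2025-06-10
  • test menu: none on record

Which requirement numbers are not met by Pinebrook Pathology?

1. quality-management plan absent → not met
2. instrument calibration 85 days ago vs limit 90 → met
3. condition 'handles select agents' holds; test menu absent → not met
4. personnel competency assessment 114 days ago vs limit 90 → not met
5. specimen chain-of-custody procedure absent → not met
6. certified medical technologists 2 < 3 → not met
7. biosafety cabinet certification 125 days ago vs limit 120 → not met
8. CLIA inspection 321 days ago vs limit 270 → not met
9. CLIA certificate absent → not met
Not met: 1, 3, 4, 5, 6, 7, 8, 9

1, 3, 4, 5, 6, 7, 8, 9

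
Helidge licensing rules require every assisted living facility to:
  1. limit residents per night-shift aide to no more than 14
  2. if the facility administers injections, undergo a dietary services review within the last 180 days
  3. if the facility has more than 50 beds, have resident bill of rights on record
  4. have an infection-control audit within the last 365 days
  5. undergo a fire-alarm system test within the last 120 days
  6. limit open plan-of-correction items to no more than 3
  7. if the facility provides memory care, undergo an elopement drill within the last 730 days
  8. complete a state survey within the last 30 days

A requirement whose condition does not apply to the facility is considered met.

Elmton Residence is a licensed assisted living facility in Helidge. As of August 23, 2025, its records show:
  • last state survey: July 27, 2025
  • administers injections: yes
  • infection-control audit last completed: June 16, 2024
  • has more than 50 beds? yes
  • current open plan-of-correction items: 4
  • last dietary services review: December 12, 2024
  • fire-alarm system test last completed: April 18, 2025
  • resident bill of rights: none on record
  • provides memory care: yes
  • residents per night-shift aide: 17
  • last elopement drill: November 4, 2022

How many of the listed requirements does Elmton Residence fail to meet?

1. residents per night-shift aide 17 > 14 → not met
2. condition 'administers injections' holds; dietary services review 254 days ago vs limit 180 → not met
3. condition 'has more than 50 beds' holds; resident bill of rights absent → not met
4. infection-control audit 433 days ago vs limit 365 → not met
5. fire-alarm system test 127 days ago vs limit 120 → not met
6. open plan-of-correction items 4 > 3 → not met
7. condition 'provides memory care' holds; elopement drill 1023 days ago vs limit 730 → not met
8. state survey 27 days ago vs limit 30 → met
Not met: 7 of 8

7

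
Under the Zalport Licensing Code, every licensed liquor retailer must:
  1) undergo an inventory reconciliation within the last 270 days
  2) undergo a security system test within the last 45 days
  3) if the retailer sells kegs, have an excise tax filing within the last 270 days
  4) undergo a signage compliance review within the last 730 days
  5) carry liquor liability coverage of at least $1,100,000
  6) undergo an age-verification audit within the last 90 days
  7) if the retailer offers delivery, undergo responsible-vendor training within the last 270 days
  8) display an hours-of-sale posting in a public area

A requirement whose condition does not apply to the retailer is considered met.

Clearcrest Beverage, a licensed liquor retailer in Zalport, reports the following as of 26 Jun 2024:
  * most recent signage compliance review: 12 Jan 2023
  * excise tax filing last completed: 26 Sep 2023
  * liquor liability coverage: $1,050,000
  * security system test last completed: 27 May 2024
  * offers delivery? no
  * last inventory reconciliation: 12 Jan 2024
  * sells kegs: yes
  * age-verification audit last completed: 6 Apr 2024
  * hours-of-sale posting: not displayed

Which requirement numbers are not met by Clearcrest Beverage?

3, 5, 8

1. inventory reconciliation 166 days ago vs limit 270 → met
2. security system test 30 days ago vs limit 45 → met
3. condition 'sells kegs' holds; excise tax filing 274 days ago vs limit 270 → not met
4. signage compliance review 531 days ago vs limit 730 → met
5. liquor liability coverage $1,050,000 < $1,100,000 → not met
6. age-verification audit 81 days ago vs limit 90 → met
7. condition 'offers delivery' does not hold → requirement n/a → met
8. hours-of-sale posting absent → not met
Not met: 3, 5, 8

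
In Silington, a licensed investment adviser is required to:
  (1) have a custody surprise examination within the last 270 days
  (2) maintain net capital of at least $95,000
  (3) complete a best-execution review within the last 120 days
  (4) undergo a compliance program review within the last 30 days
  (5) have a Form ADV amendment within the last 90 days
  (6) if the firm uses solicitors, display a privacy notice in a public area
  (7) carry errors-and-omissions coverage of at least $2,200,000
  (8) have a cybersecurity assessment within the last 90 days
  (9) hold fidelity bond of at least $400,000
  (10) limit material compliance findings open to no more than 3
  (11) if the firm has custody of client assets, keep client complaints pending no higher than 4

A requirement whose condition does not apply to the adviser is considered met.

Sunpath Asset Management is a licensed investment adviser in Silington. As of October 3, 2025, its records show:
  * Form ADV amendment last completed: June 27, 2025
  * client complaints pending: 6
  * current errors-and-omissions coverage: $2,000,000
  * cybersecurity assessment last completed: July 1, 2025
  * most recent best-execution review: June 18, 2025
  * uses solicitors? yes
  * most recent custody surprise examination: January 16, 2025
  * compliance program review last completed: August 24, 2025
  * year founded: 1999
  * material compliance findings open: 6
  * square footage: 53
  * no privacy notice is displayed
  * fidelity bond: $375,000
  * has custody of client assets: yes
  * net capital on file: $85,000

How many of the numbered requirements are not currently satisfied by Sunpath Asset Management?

9

1. custody surprise examination 260 days ago vs limit 270 → met
2. net capital $85,000 < $95,000 → not met
3. best-execution review 107 days ago vs limit 120 → met
4. compliance program review 40 days ago vs limit 30 → not met
5. Form ADV amendment 98 days ago vs limit 90 → not met
6. condition 'uses solicitors' holds; privacy notice absent → not met
7. errors-and-omissions coverage $2,000,000 < $2,200,000 → not met
8. cybersecurity assessment 94 days ago vs limit 90 → not met
9. fidelity bond $375,000 < $400,000 → not met
10. material compliance findings open 6 > 3 → not met
11. condition 'has custody of client assets' holds; client complaints pending 6 > 4 → not met
Not met: 9 of 11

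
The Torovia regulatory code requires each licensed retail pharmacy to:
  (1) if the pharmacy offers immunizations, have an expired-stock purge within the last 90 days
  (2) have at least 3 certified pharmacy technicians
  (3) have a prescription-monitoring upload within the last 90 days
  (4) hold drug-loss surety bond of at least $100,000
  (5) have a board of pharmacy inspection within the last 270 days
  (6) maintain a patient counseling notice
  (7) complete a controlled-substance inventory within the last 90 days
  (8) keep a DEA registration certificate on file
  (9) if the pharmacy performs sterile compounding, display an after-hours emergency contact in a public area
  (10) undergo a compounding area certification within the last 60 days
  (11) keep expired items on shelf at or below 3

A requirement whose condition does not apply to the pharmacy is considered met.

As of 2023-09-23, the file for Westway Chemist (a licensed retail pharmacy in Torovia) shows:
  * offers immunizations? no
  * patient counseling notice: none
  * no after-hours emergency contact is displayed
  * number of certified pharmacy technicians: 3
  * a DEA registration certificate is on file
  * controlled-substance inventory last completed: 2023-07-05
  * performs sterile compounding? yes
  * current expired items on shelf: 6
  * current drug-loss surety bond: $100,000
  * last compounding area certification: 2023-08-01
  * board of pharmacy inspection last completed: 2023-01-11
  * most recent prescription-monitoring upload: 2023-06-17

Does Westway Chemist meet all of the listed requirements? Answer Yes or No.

No

1. condition 'offers immunizations' does not hold → requirement n/a → met
2. certified pharmacy technicians 3 ≥ 3 → met
3. prescription-monitoring upload 98 days ago vs limit 90 → not met
4. drug-loss surety bond $100,000 ≥ $100,000 → met
5. board of pharmacy inspection 255 days ago vs limit 270 → met
6. patient counseling notice absent → not met
7. controlled-substance inventory 80 days ago vs limit 90 → met
8. DEA registration certificate present → met
9. condition 'performs sterile compounding' holds; after-hours emergency contact absent → not met
10. compounding area certification 53 days ago vs limit 60 → met
11. expired items on shelf 6 > 3 → not met
Not met: 3, 6, 9, 11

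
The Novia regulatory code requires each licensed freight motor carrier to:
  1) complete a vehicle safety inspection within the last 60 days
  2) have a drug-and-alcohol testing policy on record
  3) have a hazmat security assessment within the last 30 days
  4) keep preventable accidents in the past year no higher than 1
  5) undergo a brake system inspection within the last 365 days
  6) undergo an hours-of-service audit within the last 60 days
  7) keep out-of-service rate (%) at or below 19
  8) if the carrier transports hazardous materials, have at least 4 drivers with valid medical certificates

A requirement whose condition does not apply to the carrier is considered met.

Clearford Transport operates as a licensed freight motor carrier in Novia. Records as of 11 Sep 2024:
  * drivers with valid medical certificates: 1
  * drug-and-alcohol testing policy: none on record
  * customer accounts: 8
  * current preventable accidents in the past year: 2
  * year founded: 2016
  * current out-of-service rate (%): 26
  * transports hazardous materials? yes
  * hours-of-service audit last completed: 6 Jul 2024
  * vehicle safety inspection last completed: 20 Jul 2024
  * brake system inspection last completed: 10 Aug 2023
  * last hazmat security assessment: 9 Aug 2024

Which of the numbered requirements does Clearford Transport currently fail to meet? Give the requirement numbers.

1. vehicle safety inspection 53 days ago vs limit 60 → met
2. drug-and-alcohol testing policy absent → not met
3. hazmat security assessment 33 days ago vs limit 30 → not met
4. preventable accidents in the past year 2 > 1 → not met
5. brake system inspection 398 days ago vs limit 365 → not met
6. hours-of-service audit 67 days ago vs limit 60 → not met
7. out-of-service rate (%) 26 > 19 → not met
8. condition 'transports hazardous materials' holds; drivers with valid medical certificates 1 < 4 → not met
Not met: 2, 3, 4, 5, 6, 7, 8

2, 3, 4, 5, 6, 7, 8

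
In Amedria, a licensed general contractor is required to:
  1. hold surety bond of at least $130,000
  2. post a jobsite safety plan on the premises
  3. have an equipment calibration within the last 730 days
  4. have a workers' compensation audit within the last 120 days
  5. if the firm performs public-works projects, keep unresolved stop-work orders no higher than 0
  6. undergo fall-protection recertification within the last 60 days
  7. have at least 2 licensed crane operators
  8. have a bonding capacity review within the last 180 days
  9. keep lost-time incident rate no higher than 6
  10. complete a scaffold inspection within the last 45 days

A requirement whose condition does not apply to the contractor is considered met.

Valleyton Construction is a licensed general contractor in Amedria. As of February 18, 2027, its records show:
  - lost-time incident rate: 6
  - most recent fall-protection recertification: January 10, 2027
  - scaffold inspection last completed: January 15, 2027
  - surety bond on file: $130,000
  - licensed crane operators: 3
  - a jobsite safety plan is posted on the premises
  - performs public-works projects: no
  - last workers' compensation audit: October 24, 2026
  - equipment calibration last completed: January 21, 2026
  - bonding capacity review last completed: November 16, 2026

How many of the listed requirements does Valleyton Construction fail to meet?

0

1. surety bond $130,000 ≥ $130,000 → met
2. jobsite safety plan present → met
3. equipment calibration 393 days ago vs limit 730 → met
4. workers' compensation audit 117 days ago vs limit 120 → met
5. condition 'performs public-works projects' does not hold → requirement n/a → met
6. fall-protection recertification 39 days ago vs limit 60 → met
7. licensed crane operators 3 ≥ 2 → met
8. bonding capacity review 94 days ago vs limit 180 → met
9. lost-time incident rate 6 ≤ 6 → met
10. scaffold inspection 34 days ago vs limit 45 → met
Not met: 0 of 10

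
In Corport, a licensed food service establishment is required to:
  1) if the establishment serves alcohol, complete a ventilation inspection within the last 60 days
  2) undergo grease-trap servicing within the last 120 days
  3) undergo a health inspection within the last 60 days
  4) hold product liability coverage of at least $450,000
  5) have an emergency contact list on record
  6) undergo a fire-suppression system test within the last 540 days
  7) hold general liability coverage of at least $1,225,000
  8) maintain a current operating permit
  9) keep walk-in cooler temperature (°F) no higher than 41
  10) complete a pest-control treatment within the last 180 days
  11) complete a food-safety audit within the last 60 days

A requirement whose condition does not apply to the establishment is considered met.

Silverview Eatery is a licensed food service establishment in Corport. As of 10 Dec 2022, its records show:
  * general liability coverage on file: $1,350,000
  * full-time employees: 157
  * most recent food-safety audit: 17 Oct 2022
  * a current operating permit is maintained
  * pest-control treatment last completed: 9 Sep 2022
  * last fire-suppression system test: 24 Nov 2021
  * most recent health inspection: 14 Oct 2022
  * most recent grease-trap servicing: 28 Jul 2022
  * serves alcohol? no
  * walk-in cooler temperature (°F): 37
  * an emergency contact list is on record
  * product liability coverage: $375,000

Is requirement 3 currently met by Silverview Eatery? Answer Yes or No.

Yes

3. health inspection 57 days ago vs limit 60 → met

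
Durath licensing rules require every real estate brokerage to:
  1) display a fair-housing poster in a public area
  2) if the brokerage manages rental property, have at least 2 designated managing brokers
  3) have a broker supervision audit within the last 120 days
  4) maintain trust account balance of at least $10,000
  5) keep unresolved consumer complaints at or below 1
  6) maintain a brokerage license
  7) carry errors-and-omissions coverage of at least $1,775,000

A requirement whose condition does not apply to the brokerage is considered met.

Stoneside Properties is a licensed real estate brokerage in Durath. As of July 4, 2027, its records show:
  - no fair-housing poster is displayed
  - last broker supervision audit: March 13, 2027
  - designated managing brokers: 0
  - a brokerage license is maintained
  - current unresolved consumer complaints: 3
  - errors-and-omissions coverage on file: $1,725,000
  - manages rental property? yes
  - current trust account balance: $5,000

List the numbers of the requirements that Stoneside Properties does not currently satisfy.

1, 2, 4, 5, 7

1. fair-housing poster absent → not met
2. condition 'manages rental property' holds; designated managing brokers 0 < 2 → not met
3. broker supervision audit 113 days ago vs limit 120 → met
4. trust account balance $5,000 < $10,000 → not met
5. unresolved consumer complaints 3 > 1 → not met
6. brokerage license present → met
7. errors-and-omissions coverage $1,725,000 < $1,775,000 → not met
Not met: 1, 2, 4, 5, 7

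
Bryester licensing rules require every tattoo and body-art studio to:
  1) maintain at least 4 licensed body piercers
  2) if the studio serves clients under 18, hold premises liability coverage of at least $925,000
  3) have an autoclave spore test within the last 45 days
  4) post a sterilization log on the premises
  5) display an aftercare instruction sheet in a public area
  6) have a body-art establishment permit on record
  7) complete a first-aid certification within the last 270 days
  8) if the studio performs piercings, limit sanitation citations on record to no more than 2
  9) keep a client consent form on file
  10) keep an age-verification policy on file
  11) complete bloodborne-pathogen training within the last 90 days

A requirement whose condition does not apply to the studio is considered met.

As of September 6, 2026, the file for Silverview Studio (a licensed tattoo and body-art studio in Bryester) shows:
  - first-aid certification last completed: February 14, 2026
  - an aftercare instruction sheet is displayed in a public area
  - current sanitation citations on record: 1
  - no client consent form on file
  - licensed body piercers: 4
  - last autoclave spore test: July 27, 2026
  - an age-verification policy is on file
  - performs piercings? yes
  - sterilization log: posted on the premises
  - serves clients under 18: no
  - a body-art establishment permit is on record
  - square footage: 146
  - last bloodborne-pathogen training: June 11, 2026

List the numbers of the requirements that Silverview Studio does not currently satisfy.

9

1. licensed body piercers 4 ≥ 4 → met
2. condition 'serves clients under 18' does not hold → requirement n/a → met
3. autoclave spore test 41 days ago vs limit 45 → met
4. sterilization log present → met
5. aftercare instruction sheet present → met
6. body-art establishment permit present → met
7. first-aid certification 204 days ago vs limit 270 → met
8. condition 'performs piercings' holds; sanitation citations on record 1 ≤ 2 → met
9. client consent form absent → not met
10. age-verification policy present → met
11. bloodborne-pathogen training 87 days ago vs limit 90 → met
Not met: 9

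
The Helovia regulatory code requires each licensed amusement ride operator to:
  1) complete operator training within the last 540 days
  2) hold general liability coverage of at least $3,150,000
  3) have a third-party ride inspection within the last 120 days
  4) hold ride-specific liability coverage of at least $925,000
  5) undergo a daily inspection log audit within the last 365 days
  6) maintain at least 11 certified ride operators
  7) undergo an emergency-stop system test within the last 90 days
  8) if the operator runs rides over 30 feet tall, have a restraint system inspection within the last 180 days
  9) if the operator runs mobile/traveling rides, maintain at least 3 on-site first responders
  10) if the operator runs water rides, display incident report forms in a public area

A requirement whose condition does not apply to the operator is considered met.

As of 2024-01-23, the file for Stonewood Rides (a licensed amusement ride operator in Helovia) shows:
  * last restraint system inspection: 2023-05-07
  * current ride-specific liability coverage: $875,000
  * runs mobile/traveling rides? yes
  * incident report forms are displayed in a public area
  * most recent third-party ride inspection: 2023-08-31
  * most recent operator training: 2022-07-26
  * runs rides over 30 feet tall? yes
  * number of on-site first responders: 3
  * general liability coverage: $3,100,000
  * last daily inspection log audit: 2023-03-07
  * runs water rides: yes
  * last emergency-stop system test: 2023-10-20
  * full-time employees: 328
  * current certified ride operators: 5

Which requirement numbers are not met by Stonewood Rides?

1, 2, 3, 4, 6, 7, 8

1. operator training 546 days ago vs limit 540 → not met
2. general liability coverage $3,100,000 < $3,150,000 → not met
3. third-party ride inspection 145 days ago vs limit 120 → not met
4. ride-specific liability coverage $875,000 < $925,000 → not met
5. daily inspection log audit 322 days ago vs limit 365 → met
6. certified ride operators 5 < 11 → not met
7. emergency-stop system test 95 days ago vs limit 90 → not met
8. condition 'runs rides over 30 feet tall' holds; restraint system inspection 261 days ago vs limit 180 → not met
9. condition 'runs mobile/traveling rides' holds; on-site first responders 3 ≥ 3 → met
10. condition 'runs water rides' holds; incident report forms present → met
Not met: 1, 2, 3, 4, 6, 7, 8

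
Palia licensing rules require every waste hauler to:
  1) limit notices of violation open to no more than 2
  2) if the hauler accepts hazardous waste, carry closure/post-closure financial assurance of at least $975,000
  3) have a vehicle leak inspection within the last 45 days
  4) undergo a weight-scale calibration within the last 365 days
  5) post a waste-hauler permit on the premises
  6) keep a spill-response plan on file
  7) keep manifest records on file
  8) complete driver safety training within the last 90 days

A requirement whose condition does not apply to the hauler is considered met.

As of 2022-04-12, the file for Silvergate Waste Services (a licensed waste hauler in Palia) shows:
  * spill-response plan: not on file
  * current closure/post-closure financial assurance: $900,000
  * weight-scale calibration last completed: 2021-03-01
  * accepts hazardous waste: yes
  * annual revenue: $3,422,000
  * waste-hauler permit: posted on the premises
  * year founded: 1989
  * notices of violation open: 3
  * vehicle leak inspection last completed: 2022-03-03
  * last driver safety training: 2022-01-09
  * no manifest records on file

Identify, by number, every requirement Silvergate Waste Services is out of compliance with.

1. notices of violation open 3 > 2 → not met
2. condition 'accepts hazardous waste' holds; closure/post-closure financial assurance $900,000 < $975,000 → not met
3. vehicle leak inspection 40 days ago vs limit 45 → met
4. weight-scale calibration 407 days ago vs limit 365 → not met
5. waste-hauler permit present → met
6. spill-response plan absent → not met
7. manifest records absent → not met
8. driver safety training 93 days ago vs limit 90 → not met
Not met: 1, 2, 4, 6, 7, 8

1, 2, 4, 6, 7, 8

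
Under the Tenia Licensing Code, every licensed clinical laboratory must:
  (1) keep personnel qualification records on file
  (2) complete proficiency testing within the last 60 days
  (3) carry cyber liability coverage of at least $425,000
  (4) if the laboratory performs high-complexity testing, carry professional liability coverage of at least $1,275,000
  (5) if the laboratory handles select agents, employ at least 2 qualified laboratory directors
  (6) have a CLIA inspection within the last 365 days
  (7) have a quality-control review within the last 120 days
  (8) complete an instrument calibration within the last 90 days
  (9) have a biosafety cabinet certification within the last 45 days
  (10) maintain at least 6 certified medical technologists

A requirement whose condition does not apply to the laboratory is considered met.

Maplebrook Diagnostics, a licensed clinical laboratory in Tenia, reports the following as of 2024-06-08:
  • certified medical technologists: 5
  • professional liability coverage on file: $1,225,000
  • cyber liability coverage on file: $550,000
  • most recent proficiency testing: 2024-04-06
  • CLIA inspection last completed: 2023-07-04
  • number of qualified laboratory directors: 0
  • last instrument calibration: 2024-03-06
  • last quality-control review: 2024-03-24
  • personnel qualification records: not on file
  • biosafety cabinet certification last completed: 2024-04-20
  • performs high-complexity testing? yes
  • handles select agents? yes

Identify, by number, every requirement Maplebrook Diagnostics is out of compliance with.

1, 2, 4, 5, 8, 9, 10

1. personnel qualification records absent → not met
2. proficiency testing 63 days ago vs limit 60 → not met
3. cyber liability coverage $550,000 ≥ $425,000 → met
4. condition 'performs high-complexity testing' holds; professional liability coverage $1,225,000 < $1,275,000 → not met
5. condition 'handles select agents' holds; qualified laboratory directors 0 < 2 → not met
6. CLIA inspection 340 days ago vs limit 365 → met
7. quality-control review 76 days ago vs limit 120 → met
8. instrument calibration 94 days ago vs limit 90 → not met
9. biosafety cabinet certification 49 days ago vs limit 45 → not met
10. certified medical technologists 5 < 6 → not met
Not met: 1, 2, 4, 5, 8, 9, 10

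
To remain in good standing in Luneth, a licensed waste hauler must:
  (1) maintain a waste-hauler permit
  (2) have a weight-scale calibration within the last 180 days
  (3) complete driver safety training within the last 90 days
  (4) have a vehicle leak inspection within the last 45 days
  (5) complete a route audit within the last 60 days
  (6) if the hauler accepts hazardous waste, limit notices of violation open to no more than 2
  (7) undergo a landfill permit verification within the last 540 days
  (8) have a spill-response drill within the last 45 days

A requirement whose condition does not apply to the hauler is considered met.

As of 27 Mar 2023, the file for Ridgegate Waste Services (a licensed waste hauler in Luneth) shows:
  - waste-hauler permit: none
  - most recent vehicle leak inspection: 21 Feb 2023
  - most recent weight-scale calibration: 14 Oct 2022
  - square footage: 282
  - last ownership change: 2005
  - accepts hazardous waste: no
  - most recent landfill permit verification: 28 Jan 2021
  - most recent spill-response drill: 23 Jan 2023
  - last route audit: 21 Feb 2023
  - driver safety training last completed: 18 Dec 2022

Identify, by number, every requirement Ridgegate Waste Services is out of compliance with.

1, 3, 7, 8

1. waste-hauler permit absent → not met
2. weight-scale calibration 164 days ago vs limit 180 → met
3. driver safety training 99 days ago vs limit 90 → not met
4. vehicle leak inspection 34 days ago vs limit 45 → met
5. route audit 34 days ago vs limit 60 → met
6. condition 'accepts hazardous waste' does not hold → requirement n/a → met
7. landfill permit verification 788 days ago vs limit 540 → not met
8. spill-response drill 63 days ago vs limit 45 → not met
Not met: 1, 3, 7, 8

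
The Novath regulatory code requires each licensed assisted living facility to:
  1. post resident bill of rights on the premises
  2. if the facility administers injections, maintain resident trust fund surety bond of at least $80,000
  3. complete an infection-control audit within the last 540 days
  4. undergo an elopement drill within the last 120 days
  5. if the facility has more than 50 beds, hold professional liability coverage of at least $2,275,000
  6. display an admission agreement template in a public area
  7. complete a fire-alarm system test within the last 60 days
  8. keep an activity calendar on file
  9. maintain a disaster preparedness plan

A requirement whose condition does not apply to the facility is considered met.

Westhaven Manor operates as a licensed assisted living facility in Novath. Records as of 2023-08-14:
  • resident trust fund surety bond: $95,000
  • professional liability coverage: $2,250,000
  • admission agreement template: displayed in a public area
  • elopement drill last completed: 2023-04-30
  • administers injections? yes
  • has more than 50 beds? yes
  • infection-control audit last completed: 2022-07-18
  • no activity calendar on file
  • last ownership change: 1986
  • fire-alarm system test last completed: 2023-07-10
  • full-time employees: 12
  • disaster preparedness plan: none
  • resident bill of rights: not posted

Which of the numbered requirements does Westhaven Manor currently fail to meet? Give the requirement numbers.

1, 5, 8, 9

1. resident bill of rights absent → not met
2. condition 'administers injections' holds; resident trust fund surety bond $95,000 ≥ $80,000 → met
3. infection-control audit 392 days ago vs limit 540 → met
4. elopement drill 106 days ago vs limit 120 → met
5. condition 'has more than 50 beds' holds; professional liability coverage $2,250,000 < $2,275,000 → not met
6. admission agreement template present → met
7. fire-alarm system test 35 days ago vs limit 60 → met
8. activity calendar absent → not met
9. disaster preparedness plan absent → not met
Not met: 1, 5, 8, 9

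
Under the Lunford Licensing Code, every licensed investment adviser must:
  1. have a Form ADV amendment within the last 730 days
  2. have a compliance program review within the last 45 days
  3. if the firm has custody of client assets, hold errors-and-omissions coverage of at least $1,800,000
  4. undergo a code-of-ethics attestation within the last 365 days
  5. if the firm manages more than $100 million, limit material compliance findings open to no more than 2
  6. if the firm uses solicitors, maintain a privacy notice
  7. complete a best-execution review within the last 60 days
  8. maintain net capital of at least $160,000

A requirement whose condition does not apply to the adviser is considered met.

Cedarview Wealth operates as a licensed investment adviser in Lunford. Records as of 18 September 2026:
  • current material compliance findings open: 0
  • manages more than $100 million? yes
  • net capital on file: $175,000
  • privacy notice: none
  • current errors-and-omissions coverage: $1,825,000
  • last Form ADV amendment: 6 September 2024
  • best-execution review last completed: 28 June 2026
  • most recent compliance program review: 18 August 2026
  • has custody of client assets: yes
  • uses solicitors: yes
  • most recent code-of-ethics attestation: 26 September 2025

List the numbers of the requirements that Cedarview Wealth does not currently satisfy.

1, 6, 7

1. Form ADV amendment 742 days ago vs limit 730 → not met
2. compliance program review 31 days ago vs limit 45 → met
3. condition 'has custody of client assets' holds; errors-and-omissions coverage $1,825,000 ≥ $1,800,000 → met
4. code-of-ethics attestation 357 days ago vs limit 365 → met
5. condition 'manages more than $100 million' holds; material compliance findings open 0 ≤ 2 → met
6. condition 'uses solicitors' holds; privacy notice absent → not met
7. best-execution review 82 days ago vs limit 60 → not met
8. net capital $175,000 ≥ $160,000 → met
Not met: 1, 6, 7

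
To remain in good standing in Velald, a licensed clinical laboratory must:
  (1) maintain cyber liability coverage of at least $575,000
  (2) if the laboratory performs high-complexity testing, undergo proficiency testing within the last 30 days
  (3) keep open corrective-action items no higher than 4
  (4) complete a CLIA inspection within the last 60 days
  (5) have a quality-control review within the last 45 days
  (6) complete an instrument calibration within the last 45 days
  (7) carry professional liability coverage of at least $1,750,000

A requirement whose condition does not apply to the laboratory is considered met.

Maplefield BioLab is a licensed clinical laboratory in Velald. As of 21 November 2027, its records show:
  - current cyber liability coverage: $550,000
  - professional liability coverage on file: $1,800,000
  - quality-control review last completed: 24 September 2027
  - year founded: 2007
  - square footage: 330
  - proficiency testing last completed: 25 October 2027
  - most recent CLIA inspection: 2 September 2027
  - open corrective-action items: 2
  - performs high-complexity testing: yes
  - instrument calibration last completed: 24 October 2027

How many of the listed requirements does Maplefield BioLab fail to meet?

1. cyber liability coverage $550,000 < $575,000 → not met
2. condition 'performs high-complexity testing' holds; proficiency testing 27 days ago vs limit 30 → met
3. open corrective-action items 2 ≤ 4 → met
4. CLIA inspection 80 days ago vs limit 60 → not met
5. quality-control review 58 days ago vs limit 45 → not met
6. instrument calibration 28 days ago vs limit 45 → met
7. professional liability coverage $1,800,000 ≥ $1,750,000 → met
Not met: 3 of 7

3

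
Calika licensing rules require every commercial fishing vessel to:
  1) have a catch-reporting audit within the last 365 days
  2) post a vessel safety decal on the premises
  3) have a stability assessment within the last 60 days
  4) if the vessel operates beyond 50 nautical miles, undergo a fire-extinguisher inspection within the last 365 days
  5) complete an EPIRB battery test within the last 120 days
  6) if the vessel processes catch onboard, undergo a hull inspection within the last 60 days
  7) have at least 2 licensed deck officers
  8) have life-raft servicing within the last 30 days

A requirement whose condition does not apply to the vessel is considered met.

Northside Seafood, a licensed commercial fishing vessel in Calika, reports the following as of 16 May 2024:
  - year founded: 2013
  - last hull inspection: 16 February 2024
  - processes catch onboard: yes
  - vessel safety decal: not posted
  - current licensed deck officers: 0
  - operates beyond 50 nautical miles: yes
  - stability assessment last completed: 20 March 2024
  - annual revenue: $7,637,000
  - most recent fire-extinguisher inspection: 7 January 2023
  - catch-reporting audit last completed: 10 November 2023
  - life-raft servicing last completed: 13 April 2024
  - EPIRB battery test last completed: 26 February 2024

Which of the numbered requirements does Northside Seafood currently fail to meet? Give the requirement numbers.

1. catch-reporting audit 188 days ago vs limit 365 → met
2. vessel safety decal absent → not met
3. stability assessment 57 days ago vs limit 60 → met
4. condition 'operates beyond 50 nautical miles' holds; fire-extinguisher inspection 495 days ago vs limit 365 → not met
5. EPIRB battery test 80 days ago vs limit 120 → met
6. condition 'processes catch onboard' holds; hull inspection 90 days ago vs limit 60 → not met
7. licensed deck officers 0 < 2 → not met
8. life-raft servicing 33 days ago vs limit 30 → not met
Not met: 2, 4, 6, 7, 8

2, 4, 6, 7, 8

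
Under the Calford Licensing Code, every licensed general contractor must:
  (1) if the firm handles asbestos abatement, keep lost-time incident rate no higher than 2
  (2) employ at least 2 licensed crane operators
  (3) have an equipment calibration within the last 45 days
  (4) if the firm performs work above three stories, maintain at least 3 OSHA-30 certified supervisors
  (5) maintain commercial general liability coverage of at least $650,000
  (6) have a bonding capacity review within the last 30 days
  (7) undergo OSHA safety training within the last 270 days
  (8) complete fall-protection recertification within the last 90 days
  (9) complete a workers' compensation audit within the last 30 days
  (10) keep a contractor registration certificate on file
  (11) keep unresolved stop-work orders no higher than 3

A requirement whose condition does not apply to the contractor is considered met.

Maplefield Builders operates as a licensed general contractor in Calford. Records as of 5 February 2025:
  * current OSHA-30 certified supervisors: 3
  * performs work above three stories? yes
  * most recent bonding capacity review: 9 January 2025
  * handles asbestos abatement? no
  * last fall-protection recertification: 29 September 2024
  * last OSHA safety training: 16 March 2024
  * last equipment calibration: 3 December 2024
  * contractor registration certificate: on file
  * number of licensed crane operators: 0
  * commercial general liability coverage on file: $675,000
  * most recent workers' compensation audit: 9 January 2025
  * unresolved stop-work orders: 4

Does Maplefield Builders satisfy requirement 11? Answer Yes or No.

11. unresolved stop-work orders 4 > 3 → not met

No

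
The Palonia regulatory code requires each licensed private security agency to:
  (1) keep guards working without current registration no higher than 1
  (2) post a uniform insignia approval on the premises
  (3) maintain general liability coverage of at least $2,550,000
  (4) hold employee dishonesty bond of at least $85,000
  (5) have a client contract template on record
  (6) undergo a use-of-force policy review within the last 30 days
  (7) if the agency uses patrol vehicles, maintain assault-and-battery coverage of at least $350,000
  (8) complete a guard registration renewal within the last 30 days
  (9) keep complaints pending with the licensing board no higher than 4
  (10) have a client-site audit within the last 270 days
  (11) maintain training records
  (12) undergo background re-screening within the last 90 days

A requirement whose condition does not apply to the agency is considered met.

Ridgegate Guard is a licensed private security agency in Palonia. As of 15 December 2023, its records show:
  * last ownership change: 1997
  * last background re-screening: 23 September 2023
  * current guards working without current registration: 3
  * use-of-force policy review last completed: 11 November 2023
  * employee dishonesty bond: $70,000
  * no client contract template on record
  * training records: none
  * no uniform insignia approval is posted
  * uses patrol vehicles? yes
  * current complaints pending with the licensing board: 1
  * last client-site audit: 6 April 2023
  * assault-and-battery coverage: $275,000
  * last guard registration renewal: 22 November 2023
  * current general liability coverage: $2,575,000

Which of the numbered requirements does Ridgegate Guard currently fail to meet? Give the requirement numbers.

1. guards working without current registration 3 > 1 → not met
2. uniform insignia approval absent → not met
3. general liability coverage $2,575,000 ≥ $2,550,000 → met
4. employee dishonesty bond $70,000 < $85,000 → not met
5. client contract template absent → not met
6. use-of-force policy review 34 days ago vs limit 30 → not met
7. condition 'uses patrol vehicles' holds; assault-and-battery coverage $275,000 < $350,000 → not met
8. guard registration renewal 23 days ago vs limit 30 → met
9. complaints pending with the licensing board 1 ≤ 4 → met
10. client-site audit 253 days ago vs limit 270 → met
11. training records absent → not met
12. background re-screening 83 days ago vs limit 90 → met
Not met: 1, 2, 4, 5, 6, 7, 11

1, 2, 4, 5, 6, 7, 11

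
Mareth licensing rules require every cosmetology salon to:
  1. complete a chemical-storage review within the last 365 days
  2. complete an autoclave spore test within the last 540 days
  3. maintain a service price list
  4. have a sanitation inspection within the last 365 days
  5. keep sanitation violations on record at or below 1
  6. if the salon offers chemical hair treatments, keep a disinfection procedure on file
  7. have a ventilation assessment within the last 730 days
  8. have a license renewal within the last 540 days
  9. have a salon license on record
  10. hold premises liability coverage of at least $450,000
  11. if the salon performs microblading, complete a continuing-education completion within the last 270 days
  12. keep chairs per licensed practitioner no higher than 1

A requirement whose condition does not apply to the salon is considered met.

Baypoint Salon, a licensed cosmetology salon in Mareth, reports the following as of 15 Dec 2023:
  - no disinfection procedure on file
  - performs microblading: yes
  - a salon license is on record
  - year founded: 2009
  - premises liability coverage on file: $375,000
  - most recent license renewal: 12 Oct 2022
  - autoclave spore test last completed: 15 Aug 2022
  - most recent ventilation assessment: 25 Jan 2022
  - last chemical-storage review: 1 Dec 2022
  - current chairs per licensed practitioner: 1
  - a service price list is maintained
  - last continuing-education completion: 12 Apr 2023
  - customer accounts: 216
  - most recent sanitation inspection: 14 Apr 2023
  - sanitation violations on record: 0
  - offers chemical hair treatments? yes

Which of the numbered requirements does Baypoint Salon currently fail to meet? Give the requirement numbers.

1, 6, 10

1. chemical-storage review 379 days ago vs limit 365 → not met
2. autoclave spore test 487 days ago vs limit 540 → met
3. service price list present → met
4. sanitation inspection 245 days ago vs limit 365 → met
5. sanitation violations on record 0 ≤ 1 → met
6. condition 'offers chemical hair treatments' holds; disinfection procedure absent → not met
7. ventilation assessment 689 days ago vs limit 730 → met
8. license renewal 429 days ago vs limit 540 → met
9. salon license present → met
10. premises liability coverage $375,000 < $450,000 → not met
11. condition 'performs microblading' holds; continuing-education completion 247 days ago vs limit 270 → met
12. chairs per licensed practitioner 1 ≤ 1 → met
Not met: 1, 6, 10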